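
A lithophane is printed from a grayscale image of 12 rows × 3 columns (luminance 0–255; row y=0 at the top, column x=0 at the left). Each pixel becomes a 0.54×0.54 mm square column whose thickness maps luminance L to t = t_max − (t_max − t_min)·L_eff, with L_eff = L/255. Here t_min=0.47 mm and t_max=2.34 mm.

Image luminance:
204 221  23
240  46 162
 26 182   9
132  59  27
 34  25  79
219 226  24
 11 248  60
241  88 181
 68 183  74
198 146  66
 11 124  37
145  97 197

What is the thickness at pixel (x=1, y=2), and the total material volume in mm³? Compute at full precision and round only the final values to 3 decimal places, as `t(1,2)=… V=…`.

t(1,2)=1.005 V=15.769

span = t_max - t_min = 2.34 - 0.47 = 1.870
L(1,2) = 182, L_eff = 182/255 = 0.713725
t(1,2) = 2.34 - 1.870·0.713725 = 1.005
Σt over all 12·3 pixels = 54.078
V = pitch²·Σt = 0.54²·54.078 = 15.769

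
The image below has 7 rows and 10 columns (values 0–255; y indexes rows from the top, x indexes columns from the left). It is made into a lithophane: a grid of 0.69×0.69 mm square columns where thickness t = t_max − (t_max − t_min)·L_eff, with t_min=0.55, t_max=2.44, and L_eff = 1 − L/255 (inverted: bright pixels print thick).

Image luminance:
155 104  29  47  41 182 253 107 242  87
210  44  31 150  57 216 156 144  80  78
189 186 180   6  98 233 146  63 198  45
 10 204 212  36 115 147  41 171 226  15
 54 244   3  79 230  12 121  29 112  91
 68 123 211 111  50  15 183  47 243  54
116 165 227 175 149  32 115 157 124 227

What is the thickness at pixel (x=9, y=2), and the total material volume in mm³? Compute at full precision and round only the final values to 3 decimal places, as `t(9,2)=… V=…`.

t(9,2)=0.884 V=48.328

span = t_max - t_min = 2.44 - 0.55 = 1.890
L(9,2) = 45, L_eff = 1 - 45/255 = 0.823529 (inverted)
t(9,2) = 2.44 - 1.890·0.823529 = 0.884
Σt over all 7·10 pixels = 862813/8500 ≈ 101.5074118
V = pitch²·Σt = 0.69²·862813/8500 = 48.328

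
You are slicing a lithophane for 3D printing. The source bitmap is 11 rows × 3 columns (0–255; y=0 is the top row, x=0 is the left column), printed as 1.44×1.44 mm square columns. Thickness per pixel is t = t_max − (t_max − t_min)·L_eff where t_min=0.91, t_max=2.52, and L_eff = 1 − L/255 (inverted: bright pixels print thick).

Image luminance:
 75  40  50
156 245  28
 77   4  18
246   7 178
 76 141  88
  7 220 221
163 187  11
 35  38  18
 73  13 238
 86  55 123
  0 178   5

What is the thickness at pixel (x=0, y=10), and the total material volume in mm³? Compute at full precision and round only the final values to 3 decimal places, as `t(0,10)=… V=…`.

span = t_max - t_min = 2.52 - 0.91 = 1.610
L(0,10) = 0, L_eff = 1 - 0/255 = 1.000000 (inverted)
t(0,10) = 2.52 - 1.610·1.000000 = 0.910
Σt over all 11·3 pixels = 252973/5100 ≈ 49.6025490
V = pitch²·Σt = 1.44²·252973/5100 = 102.856

t(0,10)=0.910 V=102.856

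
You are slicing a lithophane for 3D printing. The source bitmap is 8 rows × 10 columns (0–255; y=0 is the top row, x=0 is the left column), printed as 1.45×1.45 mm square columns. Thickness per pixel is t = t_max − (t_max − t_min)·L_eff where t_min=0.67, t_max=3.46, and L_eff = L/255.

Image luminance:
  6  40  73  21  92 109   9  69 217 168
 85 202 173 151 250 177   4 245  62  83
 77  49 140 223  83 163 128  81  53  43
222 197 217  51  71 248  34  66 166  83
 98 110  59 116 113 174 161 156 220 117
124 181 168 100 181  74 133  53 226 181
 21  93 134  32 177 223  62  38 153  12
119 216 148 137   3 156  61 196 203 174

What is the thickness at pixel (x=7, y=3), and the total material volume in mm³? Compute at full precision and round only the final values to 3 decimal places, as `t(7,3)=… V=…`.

t(7,3)=2.738 V=358.053

span = t_max - t_min = 3.46 - 0.67 = 2.790
L(7,3) = 66, L_eff = 66/255 = 0.258824
t(7,3) = 3.46 - 2.790·0.258824 = 2.738
Σt over all 8·10 pixels = 723769/4250 ≈ 170.2985882
V = pitch²·Σt = 1.45²·723769/4250 = 358.053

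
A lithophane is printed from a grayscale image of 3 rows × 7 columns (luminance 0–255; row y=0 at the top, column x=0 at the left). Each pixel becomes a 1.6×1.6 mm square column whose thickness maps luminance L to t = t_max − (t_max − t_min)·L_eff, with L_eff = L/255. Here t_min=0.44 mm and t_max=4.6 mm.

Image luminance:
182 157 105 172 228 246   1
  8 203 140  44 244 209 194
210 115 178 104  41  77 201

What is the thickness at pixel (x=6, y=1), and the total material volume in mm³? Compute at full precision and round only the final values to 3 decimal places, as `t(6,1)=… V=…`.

t(6,1)=1.435 V=119.543

span = t_max - t_min = 4.6 - 0.44 = 4.160
L(6,1) = 194, L_eff = 194/255 = 0.760784
t(6,1) = 4.6 - 4.160·0.760784 = 1.435
Σt over all 3·7 pixels = 297689/6375 ≈ 46.6963137
V = pitch²·Σt = 1.6²·297689/6375 = 119.543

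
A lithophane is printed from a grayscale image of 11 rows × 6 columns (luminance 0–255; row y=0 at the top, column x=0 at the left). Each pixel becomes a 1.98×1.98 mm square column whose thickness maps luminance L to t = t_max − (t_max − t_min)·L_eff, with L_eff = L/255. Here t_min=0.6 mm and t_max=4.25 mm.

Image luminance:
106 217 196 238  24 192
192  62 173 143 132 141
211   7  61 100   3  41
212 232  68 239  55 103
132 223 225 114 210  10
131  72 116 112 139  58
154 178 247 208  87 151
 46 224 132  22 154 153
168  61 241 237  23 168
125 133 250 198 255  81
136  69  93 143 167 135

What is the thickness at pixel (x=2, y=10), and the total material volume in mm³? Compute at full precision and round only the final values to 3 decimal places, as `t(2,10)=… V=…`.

t(2,10)=2.919 V=587.394

span = t_max - t_min = 4.25 - 0.6 = 3.650
L(2,10) = 93, L_eff = 93/255 = 0.364706
t(2,10) = 4.25 - 3.650·0.364706 = 2.919
Σt over all 11·6 pixels = 149.83
V = pitch²·Σt = 1.98²·149.83 = 587.394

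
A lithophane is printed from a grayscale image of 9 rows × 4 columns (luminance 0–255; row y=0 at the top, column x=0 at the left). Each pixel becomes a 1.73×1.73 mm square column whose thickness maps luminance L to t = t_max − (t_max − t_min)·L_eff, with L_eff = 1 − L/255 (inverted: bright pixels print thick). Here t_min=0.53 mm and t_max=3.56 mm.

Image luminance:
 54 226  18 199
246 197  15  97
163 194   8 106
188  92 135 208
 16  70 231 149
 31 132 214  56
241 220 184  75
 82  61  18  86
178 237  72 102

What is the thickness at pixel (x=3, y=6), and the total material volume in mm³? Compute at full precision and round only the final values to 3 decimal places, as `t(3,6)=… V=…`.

t(3,6)=1.421 V=220.728

span = t_max - t_min = 3.56 - 0.53 = 3.030
L(3,6) = 75, L_eff = 1 - 75/255 = 0.705882 (inverted)
t(3,6) = 3.56 - 3.030·0.705882 = 1.421
Σt over all 9·4 pixels = 626881/8500 ≈ 73.7507059
V = pitch²·Σt = 1.73²·626881/8500 = 220.728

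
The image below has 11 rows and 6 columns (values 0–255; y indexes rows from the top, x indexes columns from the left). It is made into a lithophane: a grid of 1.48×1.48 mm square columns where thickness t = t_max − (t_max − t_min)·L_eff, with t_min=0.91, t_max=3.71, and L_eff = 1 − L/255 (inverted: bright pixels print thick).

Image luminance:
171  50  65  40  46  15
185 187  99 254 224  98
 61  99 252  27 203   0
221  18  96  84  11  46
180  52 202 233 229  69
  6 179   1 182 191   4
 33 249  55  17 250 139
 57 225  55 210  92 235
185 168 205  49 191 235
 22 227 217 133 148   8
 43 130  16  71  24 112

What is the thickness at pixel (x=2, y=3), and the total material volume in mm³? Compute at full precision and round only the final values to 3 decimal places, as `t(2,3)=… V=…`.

t(2,3)=1.964 V=321.105

span = t_max - t_min = 3.71 - 0.91 = 2.800
L(2,3) = 96, L_eff = 1 - 96/255 = 0.623529 (inverted)
t(2,3) = 3.71 - 2.800·0.623529 = 1.964
Σt over all 11·6 pixels = 124607/850 ≈ 146.5964706
V = pitch²·Σt = 1.48²·124607/850 = 321.105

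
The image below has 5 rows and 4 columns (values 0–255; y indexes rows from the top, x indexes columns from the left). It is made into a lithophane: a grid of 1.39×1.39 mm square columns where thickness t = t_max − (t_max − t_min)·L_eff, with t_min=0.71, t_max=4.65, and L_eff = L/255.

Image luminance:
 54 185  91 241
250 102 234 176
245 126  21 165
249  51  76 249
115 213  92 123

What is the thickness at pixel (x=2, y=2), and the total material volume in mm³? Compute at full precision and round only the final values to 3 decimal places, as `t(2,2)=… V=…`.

span = t_max - t_min = 4.65 - 0.71 = 3.940
L(2,2) = 21, L_eff = 21/255 = 0.082353
t(2,2) = 4.65 - 3.940·0.082353 = 4.326
Σt over all 5·4 pixels = 291662/6375 ≈ 45.7509020
V = pitch²·Σt = 1.39²·291662/6375 = 88.395

t(2,2)=4.326 V=88.395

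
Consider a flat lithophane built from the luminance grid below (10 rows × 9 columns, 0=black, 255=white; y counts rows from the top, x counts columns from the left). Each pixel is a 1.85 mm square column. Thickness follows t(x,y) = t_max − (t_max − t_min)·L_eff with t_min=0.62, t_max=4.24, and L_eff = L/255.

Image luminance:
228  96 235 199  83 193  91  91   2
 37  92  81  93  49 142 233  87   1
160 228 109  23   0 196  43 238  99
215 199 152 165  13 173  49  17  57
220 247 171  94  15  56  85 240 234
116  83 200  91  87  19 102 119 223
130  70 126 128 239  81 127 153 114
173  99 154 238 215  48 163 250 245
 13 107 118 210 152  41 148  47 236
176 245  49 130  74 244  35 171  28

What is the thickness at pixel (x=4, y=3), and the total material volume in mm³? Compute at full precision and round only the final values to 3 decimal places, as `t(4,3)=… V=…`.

span = t_max - t_min = 4.24 - 0.62 = 3.620
L(4,3) = 13, L_eff = 13/255 = 0.050980
t(4,3) = 4.24 - 3.620·0.050980 = 4.055
Σt over all 10·9 pixels = 1387606/6375 ≈ 217.6636863
V = pitch²·Σt = 1.85²·1387606/6375 = 744.954

t(4,3)=4.055 V=744.954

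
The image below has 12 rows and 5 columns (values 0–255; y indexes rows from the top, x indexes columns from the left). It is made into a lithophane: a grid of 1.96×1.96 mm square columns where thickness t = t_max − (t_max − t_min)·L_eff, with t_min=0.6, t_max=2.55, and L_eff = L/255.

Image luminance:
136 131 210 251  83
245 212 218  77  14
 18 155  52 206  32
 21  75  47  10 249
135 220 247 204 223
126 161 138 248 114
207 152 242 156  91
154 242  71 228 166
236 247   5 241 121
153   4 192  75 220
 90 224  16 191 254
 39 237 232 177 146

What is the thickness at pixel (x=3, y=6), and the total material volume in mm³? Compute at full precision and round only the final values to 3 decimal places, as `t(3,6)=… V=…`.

span = t_max - t_min = 2.55 - 0.6 = 1.950
L(3,6) = 156, L_eff = 156/255 = 0.611765
t(3,6) = 2.55 - 1.950·0.611765 = 1.357
Σt over all 12·5 pixels = 142229/1700 ≈ 83.6641176
V = pitch²·Σt = 1.96²·142229/1700 = 321.404

t(3,6)=1.357 V=321.404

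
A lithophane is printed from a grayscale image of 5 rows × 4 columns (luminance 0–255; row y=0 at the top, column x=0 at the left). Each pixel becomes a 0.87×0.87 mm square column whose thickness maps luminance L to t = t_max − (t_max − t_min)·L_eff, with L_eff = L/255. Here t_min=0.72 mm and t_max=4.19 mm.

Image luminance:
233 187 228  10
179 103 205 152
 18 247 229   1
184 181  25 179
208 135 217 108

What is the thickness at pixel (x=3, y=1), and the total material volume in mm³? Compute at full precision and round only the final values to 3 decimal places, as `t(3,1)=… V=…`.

t(3,1)=2.122 V=32.230

span = t_max - t_min = 4.19 - 0.72 = 3.470
L(3,1) = 152, L_eff = 152/255 = 0.596078
t(3,1) = 4.19 - 3.470·0.596078 = 2.122
Σt over all 5·4 pixels = 1085837/25500 ≈ 42.5818431
V = pitch²·Σt = 0.87²·1085837/25500 = 32.230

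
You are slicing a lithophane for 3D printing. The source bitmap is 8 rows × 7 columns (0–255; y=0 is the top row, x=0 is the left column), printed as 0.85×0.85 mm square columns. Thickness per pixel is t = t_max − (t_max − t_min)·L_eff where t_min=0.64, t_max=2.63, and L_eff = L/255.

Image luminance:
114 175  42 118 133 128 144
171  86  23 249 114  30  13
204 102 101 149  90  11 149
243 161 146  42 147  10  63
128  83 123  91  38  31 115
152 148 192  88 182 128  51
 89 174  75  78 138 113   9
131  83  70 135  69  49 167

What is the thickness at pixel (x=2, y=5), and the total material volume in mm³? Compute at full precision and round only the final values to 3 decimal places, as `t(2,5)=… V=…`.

t(2,5)=1.132 V=72.084

span = t_max - t_min = 2.63 - 0.64 = 1.990
L(2,5) = 192, L_eff = 192/255 = 0.752941
t(2,5) = 2.63 - 1.990·0.752941 = 1.132
Σt over all 8·7 pixels = 636032/6375 ≈ 99.7697255
V = pitch²·Σt = 0.85²·636032/6375 = 72.084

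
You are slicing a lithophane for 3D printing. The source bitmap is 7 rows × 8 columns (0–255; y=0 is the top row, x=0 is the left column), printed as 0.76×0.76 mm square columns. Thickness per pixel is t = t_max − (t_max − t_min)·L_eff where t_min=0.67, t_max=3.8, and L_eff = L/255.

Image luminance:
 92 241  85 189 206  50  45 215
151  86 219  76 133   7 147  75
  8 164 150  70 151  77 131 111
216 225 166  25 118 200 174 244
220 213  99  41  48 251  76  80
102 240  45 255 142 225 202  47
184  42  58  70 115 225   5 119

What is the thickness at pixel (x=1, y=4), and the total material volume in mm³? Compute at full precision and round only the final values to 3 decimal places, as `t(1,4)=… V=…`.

span = t_max - t_min = 3.8 - 0.67 = 3.130
L(1,4) = 213, L_eff = 213/255 = 0.835294
t(1,4) = 3.8 - 3.130·0.835294 = 1.186
Σt over all 7·8 pixels = 3125537/25500 ≈ 122.5700784
V = pitch²·Σt = 0.76²·3125537/25500 = 70.796

t(1,4)=1.186 V=70.796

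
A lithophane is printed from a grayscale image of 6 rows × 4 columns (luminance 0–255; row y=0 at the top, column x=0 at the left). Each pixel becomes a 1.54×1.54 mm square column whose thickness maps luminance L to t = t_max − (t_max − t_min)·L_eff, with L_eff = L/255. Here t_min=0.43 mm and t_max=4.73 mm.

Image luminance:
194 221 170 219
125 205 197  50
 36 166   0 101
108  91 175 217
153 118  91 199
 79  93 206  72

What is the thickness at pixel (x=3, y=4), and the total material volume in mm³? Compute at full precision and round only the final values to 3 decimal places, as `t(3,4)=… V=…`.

t(3,4)=1.374 V=137.811

span = t_max - t_min = 4.73 - 0.43 = 4.300
L(3,4) = 199, L_eff = 199/255 = 0.780392
t(3,4) = 4.73 - 4.300·0.780392 = 1.374
Σt over all 6·4 pixels = 74089/1275 ≈ 58.1090196
V = pitch²·Σt = 1.54²·74089/1275 = 137.811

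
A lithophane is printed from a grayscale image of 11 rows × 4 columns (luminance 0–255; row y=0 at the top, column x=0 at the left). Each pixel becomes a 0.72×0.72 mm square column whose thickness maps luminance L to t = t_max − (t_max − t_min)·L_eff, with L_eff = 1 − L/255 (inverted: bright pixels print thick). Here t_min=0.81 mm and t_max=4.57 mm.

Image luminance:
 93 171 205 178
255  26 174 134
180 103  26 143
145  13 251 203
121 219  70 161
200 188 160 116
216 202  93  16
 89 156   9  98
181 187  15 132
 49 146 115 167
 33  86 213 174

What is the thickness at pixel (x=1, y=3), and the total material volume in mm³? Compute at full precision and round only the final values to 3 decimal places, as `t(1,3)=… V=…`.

t(1,3)=1.002 V=63.666

span = t_max - t_min = 4.57 - 0.81 = 3.760
L(1,3) = 13, L_eff = 1 - 13/255 = 0.949020 (inverted)
t(1,3) = 4.57 - 3.760·0.949020 = 1.002
Σt over all 11·4 pixels = 782933/6375 ≈ 122.8130196
V = pitch²·Σt = 0.72²·782933/6375 = 63.666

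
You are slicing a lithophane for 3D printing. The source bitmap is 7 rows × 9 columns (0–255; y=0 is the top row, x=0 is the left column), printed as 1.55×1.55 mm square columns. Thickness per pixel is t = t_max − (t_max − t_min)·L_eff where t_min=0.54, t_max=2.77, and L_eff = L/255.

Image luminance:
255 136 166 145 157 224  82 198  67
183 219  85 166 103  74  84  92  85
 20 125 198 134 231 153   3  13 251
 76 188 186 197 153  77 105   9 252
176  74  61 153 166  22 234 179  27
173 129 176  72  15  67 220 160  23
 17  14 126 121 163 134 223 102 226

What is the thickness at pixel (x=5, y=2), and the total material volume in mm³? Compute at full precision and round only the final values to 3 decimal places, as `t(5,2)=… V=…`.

span = t_max - t_min = 2.77 - 0.54 = 2.230
L(5,2) = 153, L_eff = 153/255 = 0.600000
t(5,2) = 2.77 - 2.230·0.600000 = 1.432
Σt over all 7·9 pixels = 87789/850 ≈ 103.2811765
V = pitch²·Σt = 1.55²·87789/850 = 248.133

t(5,2)=1.432 V=248.133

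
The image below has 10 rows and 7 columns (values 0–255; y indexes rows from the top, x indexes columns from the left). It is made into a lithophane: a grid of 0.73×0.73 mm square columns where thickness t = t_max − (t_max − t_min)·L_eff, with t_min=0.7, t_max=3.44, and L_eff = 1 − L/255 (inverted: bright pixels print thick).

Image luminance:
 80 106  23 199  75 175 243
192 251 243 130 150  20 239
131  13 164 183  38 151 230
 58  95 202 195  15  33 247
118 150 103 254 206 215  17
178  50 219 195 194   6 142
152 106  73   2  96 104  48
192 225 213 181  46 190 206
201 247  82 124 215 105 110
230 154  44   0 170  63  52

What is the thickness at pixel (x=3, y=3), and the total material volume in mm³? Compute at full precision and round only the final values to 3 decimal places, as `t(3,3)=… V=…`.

t(3,3)=2.795 V=80.848

span = t_max - t_min = 3.44 - 0.7 = 2.740
L(3,3) = 195, L_eff = 1 - 195/255 = 0.235294 (inverted)
t(3,3) = 3.44 - 2.740·0.235294 = 2.795
Σt over all 10·7 pixels = 1934333/12750 ≈ 151.7123922
V = pitch²·Σt = 0.73²·1934333/12750 = 80.848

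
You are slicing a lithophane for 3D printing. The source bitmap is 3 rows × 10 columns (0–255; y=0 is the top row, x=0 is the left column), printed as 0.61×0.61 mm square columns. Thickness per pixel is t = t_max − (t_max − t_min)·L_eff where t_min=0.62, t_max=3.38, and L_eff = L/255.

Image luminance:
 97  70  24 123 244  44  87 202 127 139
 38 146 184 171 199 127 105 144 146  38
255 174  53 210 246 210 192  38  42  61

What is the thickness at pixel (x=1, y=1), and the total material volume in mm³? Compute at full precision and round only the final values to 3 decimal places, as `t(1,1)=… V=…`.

span = t_max - t_min = 3.38 - 0.62 = 2.760
L(1,1) = 146, L_eff = 146/255 = 0.572549
t(1,1) = 3.38 - 2.760·0.572549 = 1.800
Σt over all 3·10 pixels = 124947/2125 ≈ 58.7985882
V = pitch²·Σt = 0.61²·124947/2125 = 21.879

t(1,1)=1.800 V=21.879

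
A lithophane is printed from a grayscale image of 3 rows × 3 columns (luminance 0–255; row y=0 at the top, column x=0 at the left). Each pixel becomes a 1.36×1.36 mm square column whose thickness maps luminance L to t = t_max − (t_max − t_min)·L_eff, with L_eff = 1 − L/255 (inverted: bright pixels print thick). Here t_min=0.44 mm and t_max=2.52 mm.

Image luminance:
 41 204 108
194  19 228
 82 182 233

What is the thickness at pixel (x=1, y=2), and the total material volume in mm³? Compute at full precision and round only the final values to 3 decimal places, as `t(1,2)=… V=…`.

span = t_max - t_min = 2.52 - 0.44 = 2.080
L(1,2) = 182, L_eff = 1 - 182/255 = 0.286275 (inverted)
t(1,2) = 2.52 - 2.080·0.286275 = 1.925
Σt over all 3·3 pixels = 92377/6375 ≈ 14.4905098
V = pitch²·Σt = 1.36²·92377/6375 = 26.802

t(1,2)=1.925 V=26.802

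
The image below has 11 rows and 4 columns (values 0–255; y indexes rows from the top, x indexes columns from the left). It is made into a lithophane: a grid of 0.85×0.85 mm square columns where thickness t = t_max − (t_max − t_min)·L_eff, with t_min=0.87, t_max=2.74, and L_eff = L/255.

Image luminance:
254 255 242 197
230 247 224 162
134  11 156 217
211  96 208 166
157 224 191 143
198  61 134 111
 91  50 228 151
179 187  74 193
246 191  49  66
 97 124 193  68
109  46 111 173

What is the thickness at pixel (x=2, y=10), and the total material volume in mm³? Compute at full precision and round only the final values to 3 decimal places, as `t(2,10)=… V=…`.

span = t_max - t_min = 2.74 - 0.87 = 1.870
L(2,10) = 111, L_eff = 111/255 = 0.435294
t(2,10) = 2.74 - 1.870·0.435294 = 1.926
Σt over all 11·4 pixels = 70.29
V = pitch²·Σt = 0.85²·70.29 = 50.785

t(2,10)=1.926 V=50.785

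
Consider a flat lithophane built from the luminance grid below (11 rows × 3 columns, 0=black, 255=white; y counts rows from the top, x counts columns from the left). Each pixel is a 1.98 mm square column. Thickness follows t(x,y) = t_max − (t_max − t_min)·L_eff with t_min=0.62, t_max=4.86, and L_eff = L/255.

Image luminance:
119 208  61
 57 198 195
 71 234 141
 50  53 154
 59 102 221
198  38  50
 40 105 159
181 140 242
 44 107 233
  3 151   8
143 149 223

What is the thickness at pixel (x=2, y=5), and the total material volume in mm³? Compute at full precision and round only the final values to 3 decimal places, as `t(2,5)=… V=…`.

span = t_max - t_min = 4.86 - 0.62 = 4.240
L(2,5) = 50, L_eff = 50/255 = 0.196078
t(2,5) = 4.86 - 4.240·0.196078 = 4.029
Σt over all 11·3 pixels = 389267/4250 ≈ 91.5922353
V = pitch²·Σt = 1.98²·389267/4250 = 359.078

t(2,5)=4.029 V=359.078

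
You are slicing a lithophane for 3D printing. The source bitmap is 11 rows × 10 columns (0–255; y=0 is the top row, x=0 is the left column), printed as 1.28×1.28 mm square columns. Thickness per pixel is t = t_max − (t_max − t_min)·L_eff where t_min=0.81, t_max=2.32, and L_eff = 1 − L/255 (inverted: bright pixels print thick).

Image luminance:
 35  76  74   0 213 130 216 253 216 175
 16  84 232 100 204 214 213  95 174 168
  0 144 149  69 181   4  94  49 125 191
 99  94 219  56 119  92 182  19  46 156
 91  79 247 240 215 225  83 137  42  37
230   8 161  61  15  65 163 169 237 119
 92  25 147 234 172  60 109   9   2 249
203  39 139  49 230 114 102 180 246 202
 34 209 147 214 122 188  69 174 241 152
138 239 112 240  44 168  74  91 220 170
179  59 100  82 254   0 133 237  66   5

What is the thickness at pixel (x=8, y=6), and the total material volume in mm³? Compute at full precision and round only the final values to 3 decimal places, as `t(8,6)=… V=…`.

span = t_max - t_min = 2.32 - 0.81 = 1.510
L(8,6) = 2, L_eff = 1 - 2/255 = 0.992157 (inverted)
t(8,6) = 2.32 - 1.510·0.992157 = 0.822
Σt over all 11·10 pixels = 740169/4250 ≈ 174.1574118
V = pitch²·Σt = 1.28²·740169/4250 = 285.340

t(8,6)=0.822 V=285.340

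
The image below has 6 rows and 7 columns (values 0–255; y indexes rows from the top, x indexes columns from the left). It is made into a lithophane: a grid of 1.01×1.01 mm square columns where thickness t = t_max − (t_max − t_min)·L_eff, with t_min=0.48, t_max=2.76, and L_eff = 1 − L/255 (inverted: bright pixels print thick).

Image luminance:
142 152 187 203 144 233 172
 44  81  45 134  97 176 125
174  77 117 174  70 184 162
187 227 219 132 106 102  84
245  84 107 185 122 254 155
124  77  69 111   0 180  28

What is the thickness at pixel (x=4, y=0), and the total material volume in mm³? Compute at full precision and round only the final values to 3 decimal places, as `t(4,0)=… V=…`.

span = t_max - t_min = 2.76 - 0.48 = 2.280
L(4,0) = 144, L_eff = 1 - 144/255 = 0.435294 (inverted)
t(4,0) = 2.76 - 2.280·0.435294 = 1.768
Σt over all 6·7 pixels = 150969/2125 ≈ 71.0442353
V = pitch²·Σt = 1.01²·150969/2125 = 72.472

t(4,0)=1.768 V=72.472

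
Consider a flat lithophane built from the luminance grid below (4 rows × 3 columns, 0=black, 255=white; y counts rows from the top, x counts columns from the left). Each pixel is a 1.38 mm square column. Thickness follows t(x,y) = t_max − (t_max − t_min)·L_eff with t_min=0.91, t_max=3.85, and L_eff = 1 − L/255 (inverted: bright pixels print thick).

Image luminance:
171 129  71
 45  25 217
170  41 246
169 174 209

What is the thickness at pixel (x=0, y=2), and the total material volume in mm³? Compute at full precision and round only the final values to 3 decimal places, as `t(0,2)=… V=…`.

span = t_max - t_min = 3.85 - 0.91 = 2.940
L(0,2) = 170, L_eff = 1 - 170/255 = 0.333333 (inverted)
t(0,2) = 3.85 - 2.940·0.333333 = 2.870
Σt over all 4·3 pixels = 128093/4250 ≈ 30.1395294
V = pitch²·Σt = 1.38²·128093/4250 = 57.398

t(0,2)=2.870 V=57.398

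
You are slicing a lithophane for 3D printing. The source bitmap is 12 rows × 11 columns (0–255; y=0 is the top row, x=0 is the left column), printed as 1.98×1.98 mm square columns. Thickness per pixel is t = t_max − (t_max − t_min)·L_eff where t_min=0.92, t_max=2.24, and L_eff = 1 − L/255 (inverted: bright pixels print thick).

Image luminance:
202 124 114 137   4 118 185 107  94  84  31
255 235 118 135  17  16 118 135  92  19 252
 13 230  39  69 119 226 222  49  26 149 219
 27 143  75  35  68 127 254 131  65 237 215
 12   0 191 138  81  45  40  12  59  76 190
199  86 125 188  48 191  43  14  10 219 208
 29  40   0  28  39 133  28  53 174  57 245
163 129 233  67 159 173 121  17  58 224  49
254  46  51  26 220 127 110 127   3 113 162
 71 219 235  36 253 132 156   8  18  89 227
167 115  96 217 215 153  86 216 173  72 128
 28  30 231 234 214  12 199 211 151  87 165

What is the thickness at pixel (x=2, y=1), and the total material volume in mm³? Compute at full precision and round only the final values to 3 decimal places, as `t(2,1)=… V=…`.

t(2,1)=1.531 V=792.819

span = t_max - t_min = 2.24 - 0.92 = 1.320
L(2,1) = 118, L_eff = 1 - 118/255 = 0.537255 (inverted)
t(2,1) = 2.24 - 1.320·0.537255 = 1.531
Σt over all 12·11 pixels = 429737/2125 ≈ 202.2291765
V = pitch²·Σt = 1.98²·429737/2125 = 792.819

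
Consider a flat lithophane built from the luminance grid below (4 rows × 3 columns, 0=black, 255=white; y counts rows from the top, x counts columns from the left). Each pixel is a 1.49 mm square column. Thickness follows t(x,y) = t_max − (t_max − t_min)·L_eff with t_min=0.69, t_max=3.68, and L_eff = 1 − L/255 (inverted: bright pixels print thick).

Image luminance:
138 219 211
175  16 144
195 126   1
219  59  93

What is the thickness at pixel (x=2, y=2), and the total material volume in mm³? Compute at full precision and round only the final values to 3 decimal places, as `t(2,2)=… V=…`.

span = t_max - t_min = 3.68 - 0.69 = 2.990
L(2,2) = 1, L_eff = 1 - 1/255 = 0.996078 (inverted)
t(2,2) = 3.68 - 2.990·0.996078 = 0.702
Σt over all 4·3 pixels = 57362/2125 ≈ 26.9938824
V = pitch²·Σt = 1.49²·57362/2125 = 59.929

t(2,2)=0.702 V=59.929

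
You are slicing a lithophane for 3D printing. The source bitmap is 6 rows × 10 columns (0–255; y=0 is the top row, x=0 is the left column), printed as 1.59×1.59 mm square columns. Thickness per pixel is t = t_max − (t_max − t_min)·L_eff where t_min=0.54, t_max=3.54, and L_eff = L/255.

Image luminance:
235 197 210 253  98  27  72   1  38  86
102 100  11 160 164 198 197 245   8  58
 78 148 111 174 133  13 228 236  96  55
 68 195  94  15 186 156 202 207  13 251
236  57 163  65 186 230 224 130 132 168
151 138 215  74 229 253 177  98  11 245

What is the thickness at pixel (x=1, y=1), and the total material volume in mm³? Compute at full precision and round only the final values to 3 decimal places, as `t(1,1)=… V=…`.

span = t_max - t_min = 3.54 - 0.54 = 3.000
L(1,1) = 100, L_eff = 100/255 = 0.392157
t(1,1) = 3.54 - 3.000·0.392157 = 2.364
Σt over all 6·10 pixels = 9753/85 ≈ 114.7411765
V = pitch²·Σt = 1.59²·9753/85 = 290.077

t(1,1)=2.364 V=290.077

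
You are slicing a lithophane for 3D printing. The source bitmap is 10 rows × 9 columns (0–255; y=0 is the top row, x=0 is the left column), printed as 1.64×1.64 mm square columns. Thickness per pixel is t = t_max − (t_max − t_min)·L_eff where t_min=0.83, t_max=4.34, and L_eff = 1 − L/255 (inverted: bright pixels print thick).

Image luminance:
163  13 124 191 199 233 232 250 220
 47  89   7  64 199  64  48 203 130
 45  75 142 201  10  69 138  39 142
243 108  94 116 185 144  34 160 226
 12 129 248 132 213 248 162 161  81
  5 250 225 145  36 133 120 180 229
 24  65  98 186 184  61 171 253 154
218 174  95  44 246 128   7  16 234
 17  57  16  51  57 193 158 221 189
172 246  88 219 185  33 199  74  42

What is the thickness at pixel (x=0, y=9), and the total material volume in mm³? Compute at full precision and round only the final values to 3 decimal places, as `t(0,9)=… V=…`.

span = t_max - t_min = 4.34 - 0.83 = 3.510
L(0,9) = 172, L_eff = 1 - 172/255 = 0.325490 (inverted)
t(0,9) = 4.34 - 3.510·0.325490 = 3.198
Σt over all 10·9 pixels = 2030877/8500 ≈ 238.9267059
V = pitch²·Σt = 1.64²·2030877/8500 = 642.617

t(0,9)=3.198 V=642.617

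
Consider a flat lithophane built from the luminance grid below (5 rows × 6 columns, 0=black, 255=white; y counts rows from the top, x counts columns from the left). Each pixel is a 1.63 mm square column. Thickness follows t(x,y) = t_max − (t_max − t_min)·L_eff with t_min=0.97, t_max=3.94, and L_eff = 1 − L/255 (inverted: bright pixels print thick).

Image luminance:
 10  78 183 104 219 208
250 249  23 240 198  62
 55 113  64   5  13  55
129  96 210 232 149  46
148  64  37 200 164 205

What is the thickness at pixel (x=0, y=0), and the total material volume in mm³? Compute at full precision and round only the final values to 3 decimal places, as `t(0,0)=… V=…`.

t(0,0)=1.086 V=195.186

span = t_max - t_min = 3.94 - 0.97 = 2.970
L(0,0) = 10, L_eff = 1 - 10/255 = 0.960784 (inverted)
t(0,0) = 3.94 - 2.970·0.960784 = 1.086
Σt over all 5·6 pixels = 624441/8500 ≈ 73.4636471
V = pitch²·Σt = 1.63²·624441/8500 = 195.186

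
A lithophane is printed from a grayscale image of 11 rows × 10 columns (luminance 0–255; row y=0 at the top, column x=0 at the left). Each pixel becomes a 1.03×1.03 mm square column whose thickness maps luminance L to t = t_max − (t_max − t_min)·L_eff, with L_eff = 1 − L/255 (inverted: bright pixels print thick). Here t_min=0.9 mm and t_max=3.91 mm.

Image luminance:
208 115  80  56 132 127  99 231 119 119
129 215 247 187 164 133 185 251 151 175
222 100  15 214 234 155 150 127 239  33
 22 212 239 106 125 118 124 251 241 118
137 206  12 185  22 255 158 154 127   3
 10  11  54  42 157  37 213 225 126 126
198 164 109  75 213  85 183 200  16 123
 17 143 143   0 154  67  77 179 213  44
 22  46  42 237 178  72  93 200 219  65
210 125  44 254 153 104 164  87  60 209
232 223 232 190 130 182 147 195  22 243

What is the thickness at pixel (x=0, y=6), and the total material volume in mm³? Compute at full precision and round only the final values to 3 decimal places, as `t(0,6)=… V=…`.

t(0,6)=3.237 V=295.513

span = t_max - t_min = 3.91 - 0.9 = 3.010
L(0,6) = 198, L_eff = 1 - 198/255 = 0.223529 (inverted)
t(0,6) = 3.91 - 3.010·0.223529 = 3.237
Σt over all 11·10 pixels = 7103011/25500 ≈ 278.5494510
V = pitch²·Σt = 1.03²·7103011/25500 = 295.513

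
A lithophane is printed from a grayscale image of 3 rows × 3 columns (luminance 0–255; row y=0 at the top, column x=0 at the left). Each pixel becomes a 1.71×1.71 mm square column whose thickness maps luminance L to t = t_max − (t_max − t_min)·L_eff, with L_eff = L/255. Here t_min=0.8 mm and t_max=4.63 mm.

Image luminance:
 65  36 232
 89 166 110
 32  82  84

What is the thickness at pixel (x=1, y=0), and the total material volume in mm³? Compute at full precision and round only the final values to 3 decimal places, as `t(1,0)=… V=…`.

span = t_max - t_min = 4.63 - 0.8 = 3.830
L(1,0) = 36, L_eff = 36/255 = 0.141176
t(1,0) = 4.63 - 3.830·0.141176 = 4.089
Σt over all 3·3 pixels = 719417/25500 ≈ 28.2124314
V = pitch²·Σt = 1.71²·719417/25500 = 82.496

t(1,0)=4.089 V=82.496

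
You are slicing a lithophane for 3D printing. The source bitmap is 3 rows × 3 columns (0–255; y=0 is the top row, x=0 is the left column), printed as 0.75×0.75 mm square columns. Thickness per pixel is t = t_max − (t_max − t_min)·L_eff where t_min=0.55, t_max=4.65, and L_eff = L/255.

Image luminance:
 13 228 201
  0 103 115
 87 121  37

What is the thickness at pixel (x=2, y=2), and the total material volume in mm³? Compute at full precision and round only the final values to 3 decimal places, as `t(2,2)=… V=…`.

span = t_max - t_min = 4.65 - 0.55 = 4.100
L(2,2) = 37, L_eff = 37/255 = 0.145098
t(2,2) = 4.65 - 4.100·0.145098 = 4.055
Σt over all 3·3 pixels = 5569/204 ≈ 27.2990196
V = pitch²·Σt = 0.75²·5569/204 = 15.356

t(2,2)=4.055 V=15.356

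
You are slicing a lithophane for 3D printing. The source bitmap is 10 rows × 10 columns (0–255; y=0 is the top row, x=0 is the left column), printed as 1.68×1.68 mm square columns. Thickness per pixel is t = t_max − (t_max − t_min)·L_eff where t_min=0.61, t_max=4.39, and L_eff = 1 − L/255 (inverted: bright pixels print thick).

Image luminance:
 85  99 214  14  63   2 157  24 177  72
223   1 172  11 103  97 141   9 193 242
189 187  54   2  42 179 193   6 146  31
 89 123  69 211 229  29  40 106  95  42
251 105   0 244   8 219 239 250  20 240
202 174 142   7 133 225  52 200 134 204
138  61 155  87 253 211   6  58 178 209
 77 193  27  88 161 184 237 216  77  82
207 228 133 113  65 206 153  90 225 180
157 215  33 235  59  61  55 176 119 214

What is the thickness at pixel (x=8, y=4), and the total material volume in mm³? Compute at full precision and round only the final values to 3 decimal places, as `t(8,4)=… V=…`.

t(8,4)=0.906 V=709.031

span = t_max - t_min = 4.39 - 0.61 = 3.780
L(8,4) = 20, L_eff = 1 - 20/255 = 0.921569 (inverted)
t(8,4) = 4.39 - 3.780·0.921569 = 0.906
Σt over all 10·10 pixels = 533833/2125 ≈ 251.2155294
V = pitch²·Σt = 1.68²·533833/2125 = 709.031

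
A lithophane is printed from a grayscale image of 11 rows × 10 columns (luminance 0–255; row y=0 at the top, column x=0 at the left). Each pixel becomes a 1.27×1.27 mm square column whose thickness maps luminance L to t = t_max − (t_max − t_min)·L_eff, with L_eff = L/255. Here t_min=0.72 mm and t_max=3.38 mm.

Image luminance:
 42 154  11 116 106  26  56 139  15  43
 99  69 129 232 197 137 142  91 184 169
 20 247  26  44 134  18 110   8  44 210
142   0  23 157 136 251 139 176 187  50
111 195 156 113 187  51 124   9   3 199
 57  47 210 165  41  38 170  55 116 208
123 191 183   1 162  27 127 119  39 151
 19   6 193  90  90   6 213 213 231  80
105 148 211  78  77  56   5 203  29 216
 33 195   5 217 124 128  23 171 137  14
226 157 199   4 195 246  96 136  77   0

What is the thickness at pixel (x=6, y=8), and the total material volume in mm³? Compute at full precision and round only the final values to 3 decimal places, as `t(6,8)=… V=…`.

t(6,8)=3.328 V=392.580

span = t_max - t_min = 3.38 - 0.72 = 2.660
L(6,8) = 5, L_eff = 5/255 = 0.019608
t(6,8) = 3.38 - 2.660·0.019608 = 3.328
Σt over all 11·10 pixels = 1034451/4250 ≈ 243.4002353
V = pitch²·Σt = 1.27²·1034451/4250 = 392.580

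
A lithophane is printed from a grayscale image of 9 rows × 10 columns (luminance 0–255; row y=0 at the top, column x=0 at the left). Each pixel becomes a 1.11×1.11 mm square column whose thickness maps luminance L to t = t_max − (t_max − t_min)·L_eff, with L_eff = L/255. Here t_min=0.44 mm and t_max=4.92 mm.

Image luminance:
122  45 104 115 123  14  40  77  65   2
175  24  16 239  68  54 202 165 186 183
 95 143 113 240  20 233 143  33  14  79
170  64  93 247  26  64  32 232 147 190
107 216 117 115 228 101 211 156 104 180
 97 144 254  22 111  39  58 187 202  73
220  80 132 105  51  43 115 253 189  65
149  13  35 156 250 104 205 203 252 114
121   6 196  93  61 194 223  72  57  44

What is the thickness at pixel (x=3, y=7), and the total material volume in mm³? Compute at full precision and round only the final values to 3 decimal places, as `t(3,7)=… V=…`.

t(3,7)=2.179 V=309.196

span = t_max - t_min = 4.92 - 0.44 = 4.480
L(3,7) = 156, L_eff = 156/255 = 0.611765
t(3,7) = 4.92 - 4.480·0.611765 = 2.179
Σt over all 9·10 pixels = 106654/425 ≈ 250.9505882
V = pitch²·Σt = 1.11²·106654/425 = 309.196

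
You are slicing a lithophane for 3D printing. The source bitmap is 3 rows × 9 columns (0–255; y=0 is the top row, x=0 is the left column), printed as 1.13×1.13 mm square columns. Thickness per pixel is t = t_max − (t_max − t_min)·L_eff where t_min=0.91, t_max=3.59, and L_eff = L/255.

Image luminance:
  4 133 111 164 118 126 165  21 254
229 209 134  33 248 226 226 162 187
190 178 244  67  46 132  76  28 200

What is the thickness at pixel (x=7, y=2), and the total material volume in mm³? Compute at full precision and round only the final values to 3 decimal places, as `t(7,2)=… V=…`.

span = t_max - t_min = 3.59 - 0.91 = 2.680
L(7,2) = 28, L_eff = 28/255 = 0.109804
t(7,2) = 3.59 - 2.680·0.109804 = 3.296
Σt over all 3·9 pixels = 1423567/25500 ≈ 55.8261569
V = pitch²·Σt = 1.13²·1423567/25500 = 71.284

t(7,2)=3.296 V=71.284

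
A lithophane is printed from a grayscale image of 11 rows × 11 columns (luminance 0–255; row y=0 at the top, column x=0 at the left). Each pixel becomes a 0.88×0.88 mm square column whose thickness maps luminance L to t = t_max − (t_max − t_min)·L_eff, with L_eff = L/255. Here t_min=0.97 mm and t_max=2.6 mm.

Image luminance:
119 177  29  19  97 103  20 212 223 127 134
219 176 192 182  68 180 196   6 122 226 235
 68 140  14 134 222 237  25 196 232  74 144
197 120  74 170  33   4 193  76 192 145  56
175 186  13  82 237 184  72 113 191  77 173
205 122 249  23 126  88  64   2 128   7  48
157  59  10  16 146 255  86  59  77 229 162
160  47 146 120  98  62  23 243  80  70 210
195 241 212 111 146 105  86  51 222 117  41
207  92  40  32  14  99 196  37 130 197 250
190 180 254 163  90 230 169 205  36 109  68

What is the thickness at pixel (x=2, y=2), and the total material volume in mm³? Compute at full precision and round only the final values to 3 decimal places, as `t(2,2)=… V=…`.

t(2,2)=2.511 V=167.380

span = t_max - t_min = 2.6 - 0.97 = 1.630
L(2,2) = 14, L_eff = 14/255 = 0.054902
t(2,2) = 2.6 - 1.630·0.054902 = 2.511
Σt over all 11·11 pixels = 5511611/25500 ≈ 216.1416078
V = pitch²·Σt = 0.88²·5511611/25500 = 167.380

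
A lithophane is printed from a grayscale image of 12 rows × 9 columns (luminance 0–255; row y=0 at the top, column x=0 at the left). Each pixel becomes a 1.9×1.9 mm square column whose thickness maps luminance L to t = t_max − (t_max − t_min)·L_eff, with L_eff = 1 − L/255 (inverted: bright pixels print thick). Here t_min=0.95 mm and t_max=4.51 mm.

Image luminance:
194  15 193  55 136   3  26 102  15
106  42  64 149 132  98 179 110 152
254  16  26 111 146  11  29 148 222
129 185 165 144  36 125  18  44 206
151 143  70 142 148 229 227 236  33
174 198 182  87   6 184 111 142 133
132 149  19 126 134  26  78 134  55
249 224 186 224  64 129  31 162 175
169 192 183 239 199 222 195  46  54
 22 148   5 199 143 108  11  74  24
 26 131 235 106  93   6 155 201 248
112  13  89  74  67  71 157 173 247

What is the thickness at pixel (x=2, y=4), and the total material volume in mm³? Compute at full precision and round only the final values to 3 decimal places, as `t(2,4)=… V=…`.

span = t_max - t_min = 4.51 - 0.95 = 3.560
L(2,4) = 70, L_eff = 1 - 70/255 = 0.725490 (inverted)
t(2,4) = 4.51 - 3.560·0.725490 = 1.927
Σt over all 12·9 pixels = 607133/2125 ≈ 285.7096471
V = pitch²·Σt = 1.9²·607133/2125 = 1031.412

t(2,4)=1.927 V=1031.412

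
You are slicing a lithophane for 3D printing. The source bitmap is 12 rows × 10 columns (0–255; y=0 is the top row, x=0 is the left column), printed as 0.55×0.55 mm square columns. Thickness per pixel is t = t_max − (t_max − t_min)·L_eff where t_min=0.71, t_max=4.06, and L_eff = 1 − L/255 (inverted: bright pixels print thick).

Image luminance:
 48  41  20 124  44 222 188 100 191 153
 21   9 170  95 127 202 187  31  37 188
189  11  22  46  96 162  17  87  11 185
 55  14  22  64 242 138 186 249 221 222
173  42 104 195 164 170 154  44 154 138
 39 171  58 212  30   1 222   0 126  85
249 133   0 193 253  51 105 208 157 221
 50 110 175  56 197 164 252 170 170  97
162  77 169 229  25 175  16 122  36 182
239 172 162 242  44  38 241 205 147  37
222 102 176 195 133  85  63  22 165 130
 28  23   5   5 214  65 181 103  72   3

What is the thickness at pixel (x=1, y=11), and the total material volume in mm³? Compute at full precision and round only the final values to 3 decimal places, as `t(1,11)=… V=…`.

span = t_max - t_min = 4.06 - 0.71 = 3.350
L(1,11) = 23, L_eff = 1 - 23/255 = 0.909804 (inverted)
t(1,11) = 4.06 - 3.350·0.909804 = 1.012
Σt over all 12·10 pixels = 233689/850 ≈ 274.9282353
V = pitch²·Σt = 0.55²·233689/850 = 83.166

t(1,11)=1.012 V=83.166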